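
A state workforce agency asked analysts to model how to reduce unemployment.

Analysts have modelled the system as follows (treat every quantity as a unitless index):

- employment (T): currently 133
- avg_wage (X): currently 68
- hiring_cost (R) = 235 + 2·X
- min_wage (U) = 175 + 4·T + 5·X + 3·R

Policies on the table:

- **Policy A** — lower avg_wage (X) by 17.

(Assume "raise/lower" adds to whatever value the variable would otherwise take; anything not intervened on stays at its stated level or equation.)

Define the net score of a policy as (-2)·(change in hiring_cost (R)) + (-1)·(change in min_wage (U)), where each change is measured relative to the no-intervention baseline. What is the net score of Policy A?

255

Baseline:
  T = 133
  X = 68
  R = 235 + 2·68 = 371
  U = 175 + 4·133 + 5·68 + 3·371 = 2160
Policy A (X − 17):
  T = 133
  X = 68 − 17 = 51
  R = 235 + 2·51 = 337
  U = 175 + 4·133 + 5·51 + 3·337 = 1973
ΔR = 337 − 371 = -34; ΔU = 1973 − 2160 = -187
Score = (-2)·(-34) + (-1)·(-187) = 255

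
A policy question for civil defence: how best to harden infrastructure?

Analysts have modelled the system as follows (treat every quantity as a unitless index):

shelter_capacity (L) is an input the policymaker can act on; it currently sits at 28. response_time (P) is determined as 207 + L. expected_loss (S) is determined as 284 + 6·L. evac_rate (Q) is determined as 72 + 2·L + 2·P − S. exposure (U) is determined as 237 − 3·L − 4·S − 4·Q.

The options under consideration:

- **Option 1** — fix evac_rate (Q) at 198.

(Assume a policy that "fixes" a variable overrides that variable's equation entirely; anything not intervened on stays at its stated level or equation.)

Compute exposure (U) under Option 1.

Option 1 (Q := 198):
  L = 28
  P = 207 + 28 = 235
  S = 284 + 6·28 = 452
  Q = 198
  U = 237 − 3·28 − 4·452 − 4·198 = -2447

-2447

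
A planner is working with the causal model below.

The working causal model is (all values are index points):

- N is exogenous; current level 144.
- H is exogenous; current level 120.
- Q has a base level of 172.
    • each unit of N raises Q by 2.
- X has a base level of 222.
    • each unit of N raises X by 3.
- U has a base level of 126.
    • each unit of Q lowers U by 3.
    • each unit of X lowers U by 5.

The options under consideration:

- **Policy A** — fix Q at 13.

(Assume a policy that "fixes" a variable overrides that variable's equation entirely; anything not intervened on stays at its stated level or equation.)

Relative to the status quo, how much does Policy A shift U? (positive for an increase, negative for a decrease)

1341

Baseline:
  N = 144
  Q = 172 + 2·144 = 460
  X = 222 + 3·144 = 654
  U = 126 − 3·460 − 5·654 = -4524
Policy A (Q := 13):
  N = 144
  Q = 13
  X = 222 + 3·144 = 654
  U = 126 − 3·13 − 5·654 = -3183
Change in U: -3183 − (-4524) = 1341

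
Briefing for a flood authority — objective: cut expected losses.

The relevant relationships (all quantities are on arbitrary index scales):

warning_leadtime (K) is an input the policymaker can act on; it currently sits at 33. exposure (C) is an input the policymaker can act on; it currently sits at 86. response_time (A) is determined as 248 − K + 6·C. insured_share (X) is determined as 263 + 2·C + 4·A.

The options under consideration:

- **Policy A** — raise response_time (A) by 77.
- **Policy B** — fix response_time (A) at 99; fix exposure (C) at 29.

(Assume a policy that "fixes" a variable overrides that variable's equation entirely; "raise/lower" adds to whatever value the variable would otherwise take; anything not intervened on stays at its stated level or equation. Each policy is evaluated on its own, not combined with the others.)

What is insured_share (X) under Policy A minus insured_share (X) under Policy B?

Policy A (A + 77):
  K = 33
  C = 86
  A = 248 − 33 + 6·86 (+77 from intervention) = 808
  X = 263 + 2·86 + 4·808 = 3667
Policy B (A := 99, C := 29):
  K = 33
  C = 29
  A = 99
  X = 263 + 2·29 + 4·99 = 717
X: 3667 − 717 = 2950

2950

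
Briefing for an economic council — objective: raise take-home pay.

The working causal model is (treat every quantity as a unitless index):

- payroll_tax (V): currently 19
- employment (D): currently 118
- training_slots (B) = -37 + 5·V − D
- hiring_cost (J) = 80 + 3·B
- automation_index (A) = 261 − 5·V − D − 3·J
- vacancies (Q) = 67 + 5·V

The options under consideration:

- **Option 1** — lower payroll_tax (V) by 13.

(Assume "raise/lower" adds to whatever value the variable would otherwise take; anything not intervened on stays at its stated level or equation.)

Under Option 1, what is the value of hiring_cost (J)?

Option 1 (V − 13):
  V = 19 − 13 = 6
  D = 118
  B = -37 + 5·6 − 118 = -125
  J = 80 + 3·(-125) = -295

-295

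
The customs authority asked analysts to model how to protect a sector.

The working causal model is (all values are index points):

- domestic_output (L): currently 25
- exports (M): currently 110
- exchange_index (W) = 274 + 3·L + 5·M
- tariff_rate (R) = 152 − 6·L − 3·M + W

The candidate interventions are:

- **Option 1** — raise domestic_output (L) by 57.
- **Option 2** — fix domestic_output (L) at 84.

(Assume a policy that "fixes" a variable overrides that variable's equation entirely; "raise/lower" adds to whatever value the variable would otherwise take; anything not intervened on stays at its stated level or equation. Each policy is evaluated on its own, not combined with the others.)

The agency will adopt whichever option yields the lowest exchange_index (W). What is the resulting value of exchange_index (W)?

Option 1 (L + 57):
  L = 25 + 57 = 82
  M = 110
  W = 274 + 3·82 + 5·110 = 1070
Option 2 (L := 84):
  L = 84
  M = 110
  W = 274 + 3·84 + 5·110 = 1076
Comparing — Option 1: W=1070, Option 2: W=1076. Lowest is 1070 (Option 1).

1070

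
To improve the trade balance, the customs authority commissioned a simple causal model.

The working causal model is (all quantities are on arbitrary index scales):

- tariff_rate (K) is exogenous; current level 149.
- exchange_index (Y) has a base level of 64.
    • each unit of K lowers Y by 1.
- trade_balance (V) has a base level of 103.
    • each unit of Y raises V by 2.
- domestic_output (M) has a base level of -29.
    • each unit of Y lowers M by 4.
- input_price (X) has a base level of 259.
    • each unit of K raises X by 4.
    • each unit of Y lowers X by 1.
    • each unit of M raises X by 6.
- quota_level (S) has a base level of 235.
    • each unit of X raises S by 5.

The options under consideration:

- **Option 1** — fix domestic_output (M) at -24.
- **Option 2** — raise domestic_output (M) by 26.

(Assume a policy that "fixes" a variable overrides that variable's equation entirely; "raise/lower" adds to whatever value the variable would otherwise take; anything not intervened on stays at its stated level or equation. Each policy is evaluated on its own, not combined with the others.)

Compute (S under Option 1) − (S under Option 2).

-10830

Option 1 (M := -24):
  K = 149
  Y = 64 − 149 = -85
  M = -24
  X = 259 + 4·149 − (-85) + 6·(-24) = 796
  S = 235 + 5·796 = 4215
Option 2 (M + 26):
  K = 149
  Y = 64 − 149 = -85
  M = -29 − 4·(-85) (+26 from intervention) = 337
  X = 259 + 4·149 − (-85) + 6·337 = 2962
  S = 235 + 5·2962 = 15045
S: 4215 − 15045 = -10830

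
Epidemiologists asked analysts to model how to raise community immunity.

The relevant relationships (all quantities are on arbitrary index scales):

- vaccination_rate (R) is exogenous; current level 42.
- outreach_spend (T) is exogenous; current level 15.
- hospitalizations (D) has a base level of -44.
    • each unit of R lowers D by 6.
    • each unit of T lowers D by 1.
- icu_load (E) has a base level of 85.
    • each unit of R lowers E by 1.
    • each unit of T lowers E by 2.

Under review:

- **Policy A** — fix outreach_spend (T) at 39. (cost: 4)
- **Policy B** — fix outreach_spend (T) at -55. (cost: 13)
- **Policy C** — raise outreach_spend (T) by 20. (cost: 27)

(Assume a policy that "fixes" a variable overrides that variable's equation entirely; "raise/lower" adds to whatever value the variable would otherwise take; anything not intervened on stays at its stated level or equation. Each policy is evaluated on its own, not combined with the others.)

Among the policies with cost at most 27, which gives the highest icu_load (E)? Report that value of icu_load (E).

153

Policy A (T := 39):
  R = 42
  T = 39
  E = 85 − 42 − 2·39 = -35
Policy B (T := -55):
  R = 42
  T = -55
  E = 85 − 42 − 2·(-55) = 153
Policy C (T + 20):
  R = 42
  T = 15 + 20 = 35
  E = 85 − 42 − 2·35 = -27
Comparing — Policy A: E=-35, Policy B: E=153, Policy C: E=-27. Highest is 153 (Policy B).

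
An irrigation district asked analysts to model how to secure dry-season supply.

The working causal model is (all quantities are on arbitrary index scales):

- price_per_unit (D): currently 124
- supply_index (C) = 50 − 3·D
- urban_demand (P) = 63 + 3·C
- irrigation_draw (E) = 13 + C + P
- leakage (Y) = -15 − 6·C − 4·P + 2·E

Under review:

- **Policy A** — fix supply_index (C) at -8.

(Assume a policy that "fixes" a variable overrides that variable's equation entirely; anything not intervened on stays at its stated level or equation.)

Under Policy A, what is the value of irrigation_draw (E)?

Policy A (C := -8):
  D = 124
  C = -8
  P = 63 + 3·(-8) = 39
  E = 13 + (-8) + 39 = 44

44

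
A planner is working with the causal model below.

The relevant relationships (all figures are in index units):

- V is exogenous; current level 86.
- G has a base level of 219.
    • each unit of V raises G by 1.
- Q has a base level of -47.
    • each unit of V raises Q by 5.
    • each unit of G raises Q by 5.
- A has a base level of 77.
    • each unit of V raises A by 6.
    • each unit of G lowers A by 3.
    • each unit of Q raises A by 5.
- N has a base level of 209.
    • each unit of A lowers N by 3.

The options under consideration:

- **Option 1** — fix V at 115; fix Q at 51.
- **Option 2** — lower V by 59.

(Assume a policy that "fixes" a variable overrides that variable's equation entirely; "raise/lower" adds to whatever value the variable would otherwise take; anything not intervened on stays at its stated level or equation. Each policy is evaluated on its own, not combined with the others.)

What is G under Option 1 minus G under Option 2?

88

Option 1 (V := 115, Q := 51):
  V = 115
  G = 219 + 115 = 334
Option 2 (V − 59):
  V = 86 − 59 = 27
  G = 219 + 27 = 246
G: 334 − 246 = 88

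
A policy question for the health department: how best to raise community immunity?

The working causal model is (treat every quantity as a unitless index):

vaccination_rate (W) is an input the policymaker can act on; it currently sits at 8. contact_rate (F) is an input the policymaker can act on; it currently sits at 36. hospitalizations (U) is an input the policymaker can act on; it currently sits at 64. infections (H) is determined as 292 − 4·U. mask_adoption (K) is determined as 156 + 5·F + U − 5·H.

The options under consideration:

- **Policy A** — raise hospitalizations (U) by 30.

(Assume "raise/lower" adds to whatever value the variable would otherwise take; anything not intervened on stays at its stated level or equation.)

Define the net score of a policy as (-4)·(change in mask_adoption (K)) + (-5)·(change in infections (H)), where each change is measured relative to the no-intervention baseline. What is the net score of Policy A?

Baseline:
  F = 36
  U = 64
  H = 292 − 4·64 = 36
  K = 156 + 5·36 + 64 − 5·36 = 220
Policy A (U + 30):
  F = 36
  U = 64 + 30 = 94
  H = 292 − 4·94 = -84
  K = 156 + 5·36 + 94 − 5·(-84) = 850
ΔK = 850 − 220 = 630; ΔH = -84 − 36 = -120
Score = (-4)·630 + (-5)·(-120) = -1920

-1920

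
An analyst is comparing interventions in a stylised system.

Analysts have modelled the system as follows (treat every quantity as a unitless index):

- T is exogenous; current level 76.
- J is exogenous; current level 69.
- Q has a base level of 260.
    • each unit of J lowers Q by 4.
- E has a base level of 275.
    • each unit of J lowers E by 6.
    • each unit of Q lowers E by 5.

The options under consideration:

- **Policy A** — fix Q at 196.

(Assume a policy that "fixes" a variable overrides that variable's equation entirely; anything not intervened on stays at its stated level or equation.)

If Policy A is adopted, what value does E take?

Policy A (Q := 196):
  J = 69
  Q = 196
  E = 275 − 6·69 − 5·196 = -1119

-1119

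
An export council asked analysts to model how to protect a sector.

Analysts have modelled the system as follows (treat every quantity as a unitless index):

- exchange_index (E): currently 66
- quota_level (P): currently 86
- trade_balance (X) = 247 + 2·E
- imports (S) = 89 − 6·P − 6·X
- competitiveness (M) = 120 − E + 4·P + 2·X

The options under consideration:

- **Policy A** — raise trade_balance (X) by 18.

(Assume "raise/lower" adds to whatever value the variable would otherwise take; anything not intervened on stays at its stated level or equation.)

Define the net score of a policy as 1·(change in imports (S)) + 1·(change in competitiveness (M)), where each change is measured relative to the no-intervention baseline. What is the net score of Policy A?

-72

Baseline:
  E = 66
  P = 86
  X = 247 + 2·66 = 379
  S = 89 − 6·86 − 6·379 = -2701
  M = 120 − 66 + 4·86 + 2·379 = 1156
Policy A (X + 18):
  E = 66
  P = 86
  X = 247 + 2·66 (+18 from intervention) = 397
  S = 89 − 6·86 − 6·397 = -2809
  M = 120 − 66 + 4·86 + 2·397 = 1192
ΔS = -2809 − (-2701) = -108; ΔM = 1192 − 1156 = 36
Score = 1·(-108) + 1·36 = -72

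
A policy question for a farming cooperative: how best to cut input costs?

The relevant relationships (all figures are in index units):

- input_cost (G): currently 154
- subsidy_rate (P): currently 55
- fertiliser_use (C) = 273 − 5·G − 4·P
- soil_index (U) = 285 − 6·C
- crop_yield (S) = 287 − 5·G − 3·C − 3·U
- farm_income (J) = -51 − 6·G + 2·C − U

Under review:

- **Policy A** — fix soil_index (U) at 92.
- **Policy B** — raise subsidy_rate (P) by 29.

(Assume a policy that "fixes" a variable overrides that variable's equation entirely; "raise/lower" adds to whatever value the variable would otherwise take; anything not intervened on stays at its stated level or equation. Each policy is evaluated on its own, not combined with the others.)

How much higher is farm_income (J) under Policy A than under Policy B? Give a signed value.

Policy A (U := 92):
  G = 154
  P = 55
  C = 273 − 5·154 − 4·55 = -717
  U = 92
  J = -51 − 6·154 + 2·(-717) − 92 = -2501
Policy B (P + 29):
  G = 154
  P = 55 + 29 = 84
  C = 273 − 5·154 − 4·84 = -833
  U = 285 − 6·(-833) = 5283
  J = -51 − 6·154 + 2·(-833) − 5283 = -7924
J: -2501 − (-7924) = 5423

5423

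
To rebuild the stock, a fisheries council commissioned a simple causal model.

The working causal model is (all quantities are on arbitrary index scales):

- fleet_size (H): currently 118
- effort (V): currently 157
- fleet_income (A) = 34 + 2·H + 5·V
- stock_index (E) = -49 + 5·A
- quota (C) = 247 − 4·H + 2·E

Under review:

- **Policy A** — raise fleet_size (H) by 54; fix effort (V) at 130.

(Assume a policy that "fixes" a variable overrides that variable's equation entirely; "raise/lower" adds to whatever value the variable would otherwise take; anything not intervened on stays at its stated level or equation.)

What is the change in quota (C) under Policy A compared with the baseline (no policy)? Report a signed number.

Baseline:
  H = 118
  V = 157
  A = 34 + 2·118 + 5·157 = 1055
  E = -49 + 5·1055 = 5226
  C = 247 − 4·118 + 2·5226 = 10227
Policy A (H + 54, V := 130):
  H = 118 + 54 = 172
  V = 130
  A = 34 + 2·172 + 5·130 = 1028
  E = -49 + 5·1028 = 5091
  C = 247 − 4·172 + 2·5091 = 9741
Change in C: 9741 − 10227 = -486

-486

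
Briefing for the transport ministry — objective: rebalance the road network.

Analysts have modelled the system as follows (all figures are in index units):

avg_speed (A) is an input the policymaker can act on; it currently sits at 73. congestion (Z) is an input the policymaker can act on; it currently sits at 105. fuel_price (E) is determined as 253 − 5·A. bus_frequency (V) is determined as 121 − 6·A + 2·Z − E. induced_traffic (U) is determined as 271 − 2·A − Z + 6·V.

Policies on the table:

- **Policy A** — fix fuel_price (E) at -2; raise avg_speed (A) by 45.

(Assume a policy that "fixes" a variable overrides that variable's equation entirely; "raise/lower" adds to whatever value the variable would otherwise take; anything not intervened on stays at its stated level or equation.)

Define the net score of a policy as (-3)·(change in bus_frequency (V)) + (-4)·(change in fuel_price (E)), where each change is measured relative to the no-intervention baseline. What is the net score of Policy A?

700

Baseline:
  A = 73
  Z = 105
  E = 253 − 5·73 = -112
  V = 121 − 6·73 + 2·105 − (-112) = 5
Policy A (E := -2, A + 45):
  A = 73 + 45 = 118
  Z = 105
  E = -2
  V = 121 − 6·118 + 2·105 − (-2) = -375
ΔV = -375 − 5 = -380; ΔE = -2 − (-112) = 110
Score = (-3)·(-380) + (-4)·110 = 700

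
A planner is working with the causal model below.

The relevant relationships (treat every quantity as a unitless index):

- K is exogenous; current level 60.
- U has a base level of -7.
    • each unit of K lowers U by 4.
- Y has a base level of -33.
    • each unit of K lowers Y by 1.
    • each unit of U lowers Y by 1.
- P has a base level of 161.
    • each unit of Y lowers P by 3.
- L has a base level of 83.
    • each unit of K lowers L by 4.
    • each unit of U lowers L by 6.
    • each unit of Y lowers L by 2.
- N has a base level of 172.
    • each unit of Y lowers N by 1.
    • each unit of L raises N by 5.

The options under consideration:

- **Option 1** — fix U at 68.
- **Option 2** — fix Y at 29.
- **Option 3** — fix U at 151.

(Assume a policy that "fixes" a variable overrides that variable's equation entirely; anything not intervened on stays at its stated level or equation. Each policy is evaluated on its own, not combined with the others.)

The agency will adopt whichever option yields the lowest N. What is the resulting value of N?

Option 1 (U := 68):
  K = 60
  U = 68
  Y = -33 − 60 − 68 = -161
  L = 83 − 4·60 − 6·68 − 2·(-161) = -243
  N = 172 − (-161) + 5·(-243) = -882
Option 2 (Y := 29):
  K = 60
  U = -7 − 4·60 = -247
  Y = 29
  L = 83 − 4·60 − 6·(-247) − 2·29 = 1267
  N = 172 − 29 + 5·1267 = 6478
Option 3 (U := 151):
  K = 60
  U = 151
  Y = -33 − 60 − 151 = -244
  L = 83 − 4·60 − 6·151 − 2·(-244) = -575
  N = 172 − (-244) + 5·(-575) = -2459
Comparing — Option 1: N=-882, Option 2: N=6478, Option 3: N=-2459. Lowest is -2459 (Option 3).

-2459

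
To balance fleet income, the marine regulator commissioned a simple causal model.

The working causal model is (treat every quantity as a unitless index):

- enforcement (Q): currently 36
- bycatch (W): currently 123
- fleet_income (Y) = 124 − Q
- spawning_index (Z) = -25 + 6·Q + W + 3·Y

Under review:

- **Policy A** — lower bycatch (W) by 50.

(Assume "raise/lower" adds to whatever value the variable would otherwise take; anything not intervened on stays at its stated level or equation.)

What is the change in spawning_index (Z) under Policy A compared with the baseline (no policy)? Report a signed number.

-50

Baseline:
  Q = 36
  W = 123
  Y = 124 − 36 = 88
  Z = -25 + 6·36 + 123 + 3·88 = 578
Policy A (W − 50):
  Q = 36
  W = 123 − 50 = 73
  Y = 124 − 36 = 88
  Z = -25 + 6·36 + 73 + 3·88 = 528
Change in Z: 528 − 578 = -50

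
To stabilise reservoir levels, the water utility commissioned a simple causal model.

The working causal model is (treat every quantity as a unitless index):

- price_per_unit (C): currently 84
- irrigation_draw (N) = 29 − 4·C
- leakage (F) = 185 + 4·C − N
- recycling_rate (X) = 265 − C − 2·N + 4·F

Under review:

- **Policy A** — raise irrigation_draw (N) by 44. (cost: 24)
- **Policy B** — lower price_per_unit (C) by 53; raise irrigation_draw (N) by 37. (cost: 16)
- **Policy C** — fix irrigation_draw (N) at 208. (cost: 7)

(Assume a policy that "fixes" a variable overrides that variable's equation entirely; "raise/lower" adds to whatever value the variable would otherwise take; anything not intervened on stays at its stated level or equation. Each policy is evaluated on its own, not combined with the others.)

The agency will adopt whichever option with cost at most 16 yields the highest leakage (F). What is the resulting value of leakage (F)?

Policy B (C − 53, N + 37):
  C = 84 − 53 = 31
  N = 29 − 4·31 (+37 from intervention) = -58
  F = 185 + 4·31 − (-58) = 367
Policy C (N := 208):
  C = 84
  N = 208
  F = 185 + 4·84 − 208 = 313
Comparing — Policy B: F=367, Policy C: F=313. Highest is 367 (Policy B).

367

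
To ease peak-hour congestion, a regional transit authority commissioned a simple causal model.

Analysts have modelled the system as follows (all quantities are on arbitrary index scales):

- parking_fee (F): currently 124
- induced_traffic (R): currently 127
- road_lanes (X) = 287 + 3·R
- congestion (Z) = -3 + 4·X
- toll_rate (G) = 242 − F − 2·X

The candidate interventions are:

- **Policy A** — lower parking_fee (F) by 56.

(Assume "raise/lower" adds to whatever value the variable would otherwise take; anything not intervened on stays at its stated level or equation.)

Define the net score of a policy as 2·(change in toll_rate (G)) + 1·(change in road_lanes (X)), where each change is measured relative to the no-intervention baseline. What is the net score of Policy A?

112

Baseline:
  F = 124
  R = 127
  X = 287 + 3·127 = 668
  G = 242 − 124 − 2·668 = -1218
Policy A (F − 56):
  F = 124 − 56 = 68
  R = 127
  X = 287 + 3·127 = 668
  G = 242 − 68 − 2·668 = -1162
ΔG = -1162 − (-1218) = 56; ΔX = 668 − 668 = 0
Score = 2·56 + 1·0 = 112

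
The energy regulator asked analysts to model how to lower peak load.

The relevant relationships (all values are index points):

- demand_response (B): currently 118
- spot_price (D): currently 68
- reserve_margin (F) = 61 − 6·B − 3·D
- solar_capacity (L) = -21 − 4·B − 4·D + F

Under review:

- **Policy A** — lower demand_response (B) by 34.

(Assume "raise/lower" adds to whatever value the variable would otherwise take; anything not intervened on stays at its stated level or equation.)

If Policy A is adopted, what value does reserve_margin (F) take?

Policy A (B − 34):
  B = 118 − 34 = 84
  D = 68
  F = 61 − 6·84 − 3·68 = -647

-647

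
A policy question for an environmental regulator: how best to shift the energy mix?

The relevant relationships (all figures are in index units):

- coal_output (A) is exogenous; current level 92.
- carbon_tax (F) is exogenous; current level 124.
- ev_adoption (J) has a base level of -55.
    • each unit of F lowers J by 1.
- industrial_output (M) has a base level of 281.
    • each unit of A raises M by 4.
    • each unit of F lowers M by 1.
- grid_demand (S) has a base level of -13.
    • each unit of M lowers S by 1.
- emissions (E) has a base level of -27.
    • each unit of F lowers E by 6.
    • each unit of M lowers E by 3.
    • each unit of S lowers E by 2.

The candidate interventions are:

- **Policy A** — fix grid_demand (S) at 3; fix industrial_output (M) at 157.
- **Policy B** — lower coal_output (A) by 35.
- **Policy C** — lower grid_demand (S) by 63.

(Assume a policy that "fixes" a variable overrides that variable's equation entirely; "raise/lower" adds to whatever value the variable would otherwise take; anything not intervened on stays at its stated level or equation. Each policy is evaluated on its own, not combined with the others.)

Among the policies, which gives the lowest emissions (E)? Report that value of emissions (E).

Policy A (S := 3, M := 157):
  A = 92
  F = 124
  M = 157
  S = 3
  E = -27 − 6·124 − 3·157 − 2·3 = -1248
Policy B (A − 35):
  A = 92 − 35 = 57
  F = 124
  M = 281 + 4·57 − 124 = 385
  S = -13 − 385 = -398
  E = -27 − 6·124 − 3·385 − 2·(-398) = -1130
Policy C (S − 63):
  A = 92
  F = 124
  M = 281 + 4·92 − 124 = 525
  S = -13 − 525 (−63 from intervention) = -601
  E = -27 − 6·124 − 3·525 − 2·(-601) = -1144
Comparing — Policy A: E=-1248, Policy B: E=-1130, Policy C: E=-1144. Lowest is -1248 (Policy A).

-1248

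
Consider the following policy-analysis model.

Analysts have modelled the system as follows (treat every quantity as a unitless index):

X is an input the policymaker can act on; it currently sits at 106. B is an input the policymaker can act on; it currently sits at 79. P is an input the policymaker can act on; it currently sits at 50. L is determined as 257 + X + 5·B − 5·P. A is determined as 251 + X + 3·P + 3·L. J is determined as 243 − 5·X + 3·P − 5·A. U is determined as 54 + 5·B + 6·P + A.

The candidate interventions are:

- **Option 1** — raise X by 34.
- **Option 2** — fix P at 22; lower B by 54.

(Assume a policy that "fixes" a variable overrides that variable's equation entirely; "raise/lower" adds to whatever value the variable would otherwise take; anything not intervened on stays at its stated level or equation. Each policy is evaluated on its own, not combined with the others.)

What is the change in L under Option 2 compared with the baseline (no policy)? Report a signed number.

Baseline:
  X = 106
  B = 79
  P = 50
  L = 257 + 106 + 5·79 − 5·50 = 508
Option 2 (P := 22, B − 54):
  X = 106
  B = 79 − 54 = 25
  P = 22
  L = 257 + 106 + 5·25 − 5·22 = 378
Change in L: 378 − 508 = -130

-130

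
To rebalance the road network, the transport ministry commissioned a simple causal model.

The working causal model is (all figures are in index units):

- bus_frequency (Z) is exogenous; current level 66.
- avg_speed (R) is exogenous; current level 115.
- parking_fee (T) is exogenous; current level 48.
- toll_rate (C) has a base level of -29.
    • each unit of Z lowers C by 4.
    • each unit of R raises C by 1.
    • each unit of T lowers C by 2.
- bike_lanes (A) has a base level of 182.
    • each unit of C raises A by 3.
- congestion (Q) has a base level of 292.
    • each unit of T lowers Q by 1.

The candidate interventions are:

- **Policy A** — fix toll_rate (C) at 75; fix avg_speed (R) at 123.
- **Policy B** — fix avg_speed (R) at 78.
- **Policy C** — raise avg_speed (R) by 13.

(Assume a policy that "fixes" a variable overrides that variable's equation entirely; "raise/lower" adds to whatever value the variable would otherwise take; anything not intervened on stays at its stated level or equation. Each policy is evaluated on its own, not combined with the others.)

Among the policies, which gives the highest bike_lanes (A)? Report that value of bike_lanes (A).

Policy A (C := 75, R := 123):
  Z = 66
  R = 123
  T = 48
  C = 75
  A = 182 + 3·75 = 407
Policy B (R := 78):
  Z = 66
  R = 78
  T = 48
  C = -29 − 4·66 + 78 − 2·48 = -311
  A = 182 + 3·(-311) = -751
Policy C (R + 13):
  Z = 66
  R = 115 + 13 = 128
  T = 48
  C = -29 − 4·66 + 128 − 2·48 = -261
  A = 182 + 3·(-261) = -601
Comparing — Policy A: A=407, Policy B: A=-751, Policy C: A=-601. Highest is 407 (Policy A).

407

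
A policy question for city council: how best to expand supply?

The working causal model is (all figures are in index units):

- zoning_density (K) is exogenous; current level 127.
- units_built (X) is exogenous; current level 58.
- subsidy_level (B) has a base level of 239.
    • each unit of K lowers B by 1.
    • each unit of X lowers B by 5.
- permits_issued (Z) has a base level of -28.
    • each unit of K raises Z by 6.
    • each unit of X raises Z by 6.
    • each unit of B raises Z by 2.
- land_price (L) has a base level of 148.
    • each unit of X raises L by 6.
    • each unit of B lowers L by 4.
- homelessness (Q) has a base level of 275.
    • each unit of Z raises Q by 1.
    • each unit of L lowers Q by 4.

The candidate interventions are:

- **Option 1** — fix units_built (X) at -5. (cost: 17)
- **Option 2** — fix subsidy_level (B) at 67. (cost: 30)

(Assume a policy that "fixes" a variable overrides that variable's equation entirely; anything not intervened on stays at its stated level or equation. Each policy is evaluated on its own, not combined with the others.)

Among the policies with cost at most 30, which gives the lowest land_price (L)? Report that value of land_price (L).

-430

Option 1 (X := -5):
  K = 127
  X = -5
  B = 239 − 127 − 5·(-5) = 137
  L = 148 + 6·(-5) − 4·137 = -430
Option 2 (B := 67):
  K = 127
  X = 58
  B = 67
  L = 148 + 6·58 − 4·67 = 228
Comparing — Option 1: L=-430, Option 2: L=228. Lowest is -430 (Option 1).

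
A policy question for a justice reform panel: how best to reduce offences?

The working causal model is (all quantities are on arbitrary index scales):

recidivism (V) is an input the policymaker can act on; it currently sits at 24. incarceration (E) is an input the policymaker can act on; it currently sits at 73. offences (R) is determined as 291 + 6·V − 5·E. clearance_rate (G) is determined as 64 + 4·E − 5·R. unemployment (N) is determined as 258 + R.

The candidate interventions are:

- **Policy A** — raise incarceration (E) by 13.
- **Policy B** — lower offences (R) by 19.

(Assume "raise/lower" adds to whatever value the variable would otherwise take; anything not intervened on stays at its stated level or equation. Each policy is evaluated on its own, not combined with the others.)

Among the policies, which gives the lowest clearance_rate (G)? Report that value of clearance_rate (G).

101

Policy A (E + 13):
  V = 24
  E = 73 + 13 = 86
  R = 291 + 6·24 − 5·86 = 5
  G = 64 + 4·86 − 5·5 = 383
Policy B (R − 19):
  V = 24
  E = 73
  R = 291 + 6·24 − 5·73 (−19 from intervention) = 51
  G = 64 + 4·73 − 5·51 = 101
Comparing — Policy A: G=383, Policy B: G=101. Lowest is 101 (Policy B).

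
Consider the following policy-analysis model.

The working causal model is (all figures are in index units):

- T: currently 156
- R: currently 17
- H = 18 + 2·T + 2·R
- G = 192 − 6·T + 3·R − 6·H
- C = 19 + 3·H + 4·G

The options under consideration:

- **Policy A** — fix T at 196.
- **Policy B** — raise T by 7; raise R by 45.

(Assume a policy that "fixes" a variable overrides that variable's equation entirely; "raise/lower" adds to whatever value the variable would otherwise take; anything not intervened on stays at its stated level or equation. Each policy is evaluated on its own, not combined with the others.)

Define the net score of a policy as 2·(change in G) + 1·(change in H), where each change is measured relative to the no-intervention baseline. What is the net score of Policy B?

Baseline:
  T = 156
  R = 17
  H = 18 + 2·156 + 2·17 = 364
  G = 192 − 6·156 + 3·17 − 6·364 = -2877
Policy B (T + 7, R + 45):
  T = 156 + 7 = 163
  R = 17 + 45 = 62
  H = 18 + 2·163 + 2·62 = 468
  G = 192 − 6·163 + 3·62 − 6·468 = -3408
ΔG = -3408 − (-2877) = -531; ΔH = 468 − 364 = 104
Score = 2·(-531) + 1·104 = -958

-958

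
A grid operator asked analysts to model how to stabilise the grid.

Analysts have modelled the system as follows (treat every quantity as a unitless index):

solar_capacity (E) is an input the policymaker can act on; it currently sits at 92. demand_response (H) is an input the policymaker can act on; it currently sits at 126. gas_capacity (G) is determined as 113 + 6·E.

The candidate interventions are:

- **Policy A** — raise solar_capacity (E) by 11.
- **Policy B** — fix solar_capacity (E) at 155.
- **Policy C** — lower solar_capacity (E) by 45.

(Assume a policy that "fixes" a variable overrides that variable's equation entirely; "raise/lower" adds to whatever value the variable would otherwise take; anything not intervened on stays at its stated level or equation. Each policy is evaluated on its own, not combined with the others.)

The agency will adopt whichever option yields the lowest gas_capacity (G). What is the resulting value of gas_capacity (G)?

395

Policy A (E + 11):
  E = 92 + 11 = 103
  G = 113 + 6·103 = 731
Policy B (E := 155):
  E = 155
  G = 113 + 6·155 = 1043
Policy C (E − 45):
  E = 92 − 45 = 47
  G = 113 + 6·47 = 395
Comparing — Policy A: G=731, Policy B: G=1043, Policy C: G=395. Lowest is 395 (Policy C).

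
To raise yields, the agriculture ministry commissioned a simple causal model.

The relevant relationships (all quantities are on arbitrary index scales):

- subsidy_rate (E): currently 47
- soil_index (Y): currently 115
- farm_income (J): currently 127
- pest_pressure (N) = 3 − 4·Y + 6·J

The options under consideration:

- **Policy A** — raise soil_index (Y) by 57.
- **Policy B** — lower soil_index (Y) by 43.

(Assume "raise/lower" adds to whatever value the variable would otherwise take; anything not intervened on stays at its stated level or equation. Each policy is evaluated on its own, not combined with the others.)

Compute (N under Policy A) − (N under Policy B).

Policy A (Y + 57):
  Y = 115 + 57 = 172
  J = 127
  N = 3 − 4·172 + 6·127 = 77
Policy B (Y − 43):
  Y = 115 − 43 = 72
  J = 127
  N = 3 − 4·72 + 6·127 = 477
N: 77 − 477 = -400

-400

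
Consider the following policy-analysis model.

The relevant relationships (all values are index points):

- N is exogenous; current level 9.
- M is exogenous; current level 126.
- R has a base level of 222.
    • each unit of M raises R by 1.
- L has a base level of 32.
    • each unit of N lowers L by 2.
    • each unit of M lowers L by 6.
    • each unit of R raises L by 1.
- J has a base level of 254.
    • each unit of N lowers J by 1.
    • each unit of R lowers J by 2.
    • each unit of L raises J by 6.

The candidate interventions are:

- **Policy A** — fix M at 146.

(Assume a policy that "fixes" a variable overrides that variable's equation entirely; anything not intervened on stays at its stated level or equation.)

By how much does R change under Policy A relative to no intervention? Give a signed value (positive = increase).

20

Baseline:
  M = 126
  R = 222 + 126 = 348
Policy A (M := 146):
  M = 146
  R = 222 + 146 = 368
Change in R: 368 − 348 = 20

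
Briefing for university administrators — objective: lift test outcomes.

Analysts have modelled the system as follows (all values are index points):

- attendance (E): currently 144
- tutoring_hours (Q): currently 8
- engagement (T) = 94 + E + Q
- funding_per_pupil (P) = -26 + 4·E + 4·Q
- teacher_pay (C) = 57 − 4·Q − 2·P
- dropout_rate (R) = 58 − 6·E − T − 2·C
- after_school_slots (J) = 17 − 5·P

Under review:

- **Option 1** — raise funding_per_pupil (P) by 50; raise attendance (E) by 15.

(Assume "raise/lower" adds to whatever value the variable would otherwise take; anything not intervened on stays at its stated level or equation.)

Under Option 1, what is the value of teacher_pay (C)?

-1359

Option 1 (P + 50, E + 15):
  E = 144 + 15 = 159
  Q = 8
  P = -26 + 4·159 + 4·8 (+50 from intervention) = 692
  C = 57 − 4·8 − 2·692 = -1359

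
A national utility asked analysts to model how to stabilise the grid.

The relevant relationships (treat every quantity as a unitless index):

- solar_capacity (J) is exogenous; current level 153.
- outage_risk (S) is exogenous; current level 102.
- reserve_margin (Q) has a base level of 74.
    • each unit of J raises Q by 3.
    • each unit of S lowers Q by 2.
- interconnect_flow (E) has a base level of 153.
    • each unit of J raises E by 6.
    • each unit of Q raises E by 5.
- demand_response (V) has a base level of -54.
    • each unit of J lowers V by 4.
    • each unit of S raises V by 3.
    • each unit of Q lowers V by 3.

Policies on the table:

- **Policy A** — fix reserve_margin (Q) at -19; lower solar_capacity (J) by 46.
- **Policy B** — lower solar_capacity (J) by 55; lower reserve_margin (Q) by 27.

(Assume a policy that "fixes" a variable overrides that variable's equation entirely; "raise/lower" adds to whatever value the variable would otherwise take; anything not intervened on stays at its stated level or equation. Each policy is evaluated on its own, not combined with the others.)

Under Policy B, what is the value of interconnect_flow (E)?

Policy B (J − 55, Q − 27):
  J = 153 − 55 = 98
  S = 102
  Q = 74 + 3·98 − 2·102 (−27 from intervention) = 137
  E = 153 + 6·98 + 5·137 = 1426

1426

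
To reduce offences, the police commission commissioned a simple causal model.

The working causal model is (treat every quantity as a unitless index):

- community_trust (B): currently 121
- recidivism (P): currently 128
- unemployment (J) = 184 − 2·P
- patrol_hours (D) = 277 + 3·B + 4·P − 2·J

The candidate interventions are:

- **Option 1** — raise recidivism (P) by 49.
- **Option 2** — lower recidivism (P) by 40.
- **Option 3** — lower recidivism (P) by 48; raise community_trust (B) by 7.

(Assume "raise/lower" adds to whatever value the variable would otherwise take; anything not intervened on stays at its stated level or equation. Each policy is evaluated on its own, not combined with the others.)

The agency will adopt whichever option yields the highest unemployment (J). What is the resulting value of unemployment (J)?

24

Option 1 (P + 49):
  P = 128 + 49 = 177
  J = 184 − 2·177 = -170
Option 2 (P − 40):
  P = 128 − 40 = 88
  J = 184 − 2·88 = 8
Option 3 (P − 48, B + 7):
  P = 128 − 48 = 80
  J = 184 − 2·80 = 24
Comparing — Option 1: J=-170, Option 2: J=8, Option 3: J=24. Highest is 24 (Option 3).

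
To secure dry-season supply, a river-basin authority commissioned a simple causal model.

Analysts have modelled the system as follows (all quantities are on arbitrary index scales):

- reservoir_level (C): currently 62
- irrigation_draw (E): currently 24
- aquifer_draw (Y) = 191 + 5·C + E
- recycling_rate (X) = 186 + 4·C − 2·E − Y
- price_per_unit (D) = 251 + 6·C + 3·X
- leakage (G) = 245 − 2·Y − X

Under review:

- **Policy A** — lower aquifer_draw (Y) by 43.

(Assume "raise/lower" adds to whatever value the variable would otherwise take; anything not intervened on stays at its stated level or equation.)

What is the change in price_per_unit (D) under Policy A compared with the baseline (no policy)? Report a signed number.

129

Baseline:
  C = 62
  E = 24
  Y = 191 + 5·62 + 24 = 525
  X = 186 + 4·62 − 2·24 − 525 = -139
  D = 251 + 6·62 + 3·(-139) = 206
Policy A (Y − 43):
  C = 62
  E = 24
  Y = 191 + 5·62 + 24 (−43 from intervention) = 482
  X = 186 + 4·62 − 2·24 − 482 = -96
  D = 251 + 6·62 + 3·(-96) = 335
Change in D: 335 − 206 = 129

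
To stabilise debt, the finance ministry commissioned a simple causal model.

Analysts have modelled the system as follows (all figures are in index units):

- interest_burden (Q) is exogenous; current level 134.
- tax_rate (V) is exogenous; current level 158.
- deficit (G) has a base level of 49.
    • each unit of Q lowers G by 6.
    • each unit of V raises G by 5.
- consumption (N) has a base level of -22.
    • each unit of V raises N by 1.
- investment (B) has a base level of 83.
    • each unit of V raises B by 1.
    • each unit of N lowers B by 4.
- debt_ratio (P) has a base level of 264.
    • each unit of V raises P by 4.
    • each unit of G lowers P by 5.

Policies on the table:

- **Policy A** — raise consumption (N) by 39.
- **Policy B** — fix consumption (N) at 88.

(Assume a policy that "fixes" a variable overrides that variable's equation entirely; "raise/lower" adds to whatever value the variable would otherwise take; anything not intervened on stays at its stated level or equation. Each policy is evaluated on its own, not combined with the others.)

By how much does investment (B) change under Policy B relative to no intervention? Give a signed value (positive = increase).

Baseline:
  V = 158
  N = -22 + 158 = 136
  B = 83 + 158 − 4·136 = -303
Policy B (N := 88):
  V = 158
  N = 88
  B = 83 + 158 − 4·88 = -111
Change in B: -111 − (-303) = 192

192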